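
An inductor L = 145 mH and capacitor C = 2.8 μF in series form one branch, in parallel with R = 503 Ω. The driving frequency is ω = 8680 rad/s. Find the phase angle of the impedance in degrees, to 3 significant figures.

X_L = ωL = 1260 Ω
X_C = 1/(ωC) = 41.1 Ω
Branch 1: Z₁ = R = 503 Ω
Branch 2 (series LC): Z₂ = j(X_L − X_C) = j1220 Ω
Parallel: Z = Z₁Z₂/(Z₁+Z₂), |Z| = 465 Ω, ∠Z = 22.4°

22.4°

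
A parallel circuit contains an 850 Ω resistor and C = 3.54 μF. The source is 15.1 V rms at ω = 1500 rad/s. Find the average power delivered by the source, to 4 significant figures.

268.2 mW

X_C = 1/(ωC) = 188.3 Ω
Parallel: admittances add. Y = 1/R + jωC
Y = (0.001176 + j0.005310) S
|Y| = 0.005439 S → |Z| = 1/|Y| = 183.9 Ω, ∠Z = −∠Y = -77.51°
I = V/|Z| = 82.13 mA
P = VI cos φ = 15.1 × 0.08213 × cos(-77.51°) = 268.2 mW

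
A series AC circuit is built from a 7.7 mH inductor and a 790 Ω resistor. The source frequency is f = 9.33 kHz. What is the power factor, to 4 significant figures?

0.8683

ω = 2πf = 58620 rad/s
X_L = ωL = 451.4 Ω
Z = 790.0 + j451.4 Ω
|Z| = √(790.0² + 451.4²) = 909.9 Ω
∠Z = arctan(451.4/790.0) = 29.74°
cos φ = cos(29.74°) = 0.8683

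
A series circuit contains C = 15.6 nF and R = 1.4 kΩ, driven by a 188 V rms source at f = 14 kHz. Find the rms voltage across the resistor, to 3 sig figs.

ω = 2πf = 87960 rad/s
X_C = 1/(ωC) = 729 Ω
Z = 1400 − j729 Ω
|Z| = √(1400² + 729²) = 1580 Ω
I = V/|Z| = 119 mA
V_R = I·|Z_R| = 0.119 × 1400 = 167 V

167 V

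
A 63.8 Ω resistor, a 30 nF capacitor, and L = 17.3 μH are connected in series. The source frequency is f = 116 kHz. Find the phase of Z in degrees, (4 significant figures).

ω = 2πf = 728800 rad/s
X_L = ωL = 12.61 Ω
X_C = 1/(ωC) = 45.73 Ω
Net reactance X = X_L − X_C = -33.13 Ω
Z = 63.80 − j33.13 Ω
|Z| = √(63.80² + 33.13²) = 71.89 Ω
∠Z = arctan(-33.13/63.80) = -27.44°

-27.44°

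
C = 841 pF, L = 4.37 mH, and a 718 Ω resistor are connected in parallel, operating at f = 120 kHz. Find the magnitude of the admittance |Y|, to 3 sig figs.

1.43 mS

ω = 2πf = 754000 rad/s
X_L = ωL = 3290 Ω
X_C = 1/(ωC) = 1580 Ω
Parallel: admittances add. Y = 1/R + 1/(jωL) + jωC
Y = (0.00139 + j0.000331) S
|Y| = 0.00143 S → |Z| = 1/|Y| = 699 Ω, ∠Z = −∠Y = -13.4°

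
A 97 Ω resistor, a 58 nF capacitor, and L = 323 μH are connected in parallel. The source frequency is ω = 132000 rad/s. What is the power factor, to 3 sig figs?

0.546

X_L = ωL = 42.6 Ω
X_C = 1/(ωC) = 131 Ω
Parallel: admittances add. Y = 1/R + 1/(jωL) + jωC
Y = (0.0103 − j0.0158) S
|Y| = 0.0189 S → |Z| = 1/|Y| = 53.0 Ω, ∠Z = −∠Y = 56.9°
cos φ = cos(56.9°) = 0.546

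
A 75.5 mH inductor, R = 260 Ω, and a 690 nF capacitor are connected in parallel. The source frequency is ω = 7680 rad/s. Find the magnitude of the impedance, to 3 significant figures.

X_L = ωL = 580 Ω
X_C = 1/(ωC) = 189 Ω
Parallel: admittances add. Y = 1/R + 1/(jωL) + jωC
Y = (0.00385 + j0.00357) S
|Y| = 0.00525 S → |Z| = 1/|Y| = 190 Ω, ∠Z = −∠Y = -42.9°

190 Ω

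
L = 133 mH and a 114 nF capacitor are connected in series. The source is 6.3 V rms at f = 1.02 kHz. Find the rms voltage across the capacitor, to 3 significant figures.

ω = 2πf = 6409 rad/s
X_L = ωL = 852 Ω
X_C = 1/(ωC) = 1370 Ω
Net reactance X = X_L − X_C = -516 Ω
Z = − j516 Ω
|Z| = √(0² + 516²) = 516 Ω
I = V/|Z| = 12.2 mA
V_C = I·|Z_C| = 0.0122 × 1370 = 16.7 V

16.7 V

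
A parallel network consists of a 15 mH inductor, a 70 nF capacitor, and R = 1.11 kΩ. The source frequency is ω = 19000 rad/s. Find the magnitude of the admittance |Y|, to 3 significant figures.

X_L = ωL = 285 Ω
X_C = 1/(ωC) = 752 Ω
Parallel: admittances add. Y = 1/R + 1/(jωL) + jωC
Y = (0.000901 − j0.00218) S
|Y| = 0.00236 S → |Z| = 1/|Y| = 424 Ω, ∠Z = −∠Y = 67.5°

2.36 mS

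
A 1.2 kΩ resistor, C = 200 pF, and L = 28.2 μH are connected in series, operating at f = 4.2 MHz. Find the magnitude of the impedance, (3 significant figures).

1320 Ω

ω = 2πf = 2.639e+07 rad/s
X_L = ωL = 744 Ω
X_C = 1/(ωC) = 189 Ω
Net reactance X = X_L − X_C = 555 Ω
Z = 1200 + j555 Ω
|Z| = √(1200² + 555²) = 1320 Ω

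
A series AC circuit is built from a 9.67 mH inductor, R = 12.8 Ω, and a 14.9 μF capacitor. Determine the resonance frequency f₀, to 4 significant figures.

ω₀ = 1/√(LC) = 1/√(0.00967 × 1.49e-05) = 2634 rad/s
f₀ = ω₀/(2π) = 419.3 Hz

419.3 Hz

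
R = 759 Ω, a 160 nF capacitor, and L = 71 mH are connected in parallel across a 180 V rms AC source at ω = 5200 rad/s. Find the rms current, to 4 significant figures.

412.7 mA

X_L = ωL = 369.2 Ω
X_C = 1/(ωC) = 1202 Ω
Parallel: admittances add. Y = 1/R + 1/(jωL) + jωC
Y = (0.001318 − j0.001877) S
|Y| = 0.002293 S → |Z| = 1/|Y| = 436.1 Ω, ∠Z = −∠Y = 54.93°
I = V/|Z| = 180/436.1 = 412.7 mA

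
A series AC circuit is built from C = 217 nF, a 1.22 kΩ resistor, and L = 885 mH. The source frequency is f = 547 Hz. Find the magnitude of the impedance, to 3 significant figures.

ω = 2πf = 3437 rad/s
X_L = ωL = 3040 Ω
X_C = 1/(ωC) = 1340 Ω
Net reactance X = X_L − X_C = 1700 Ω
Z = 1220 + j1700 Ω
|Z| = √(1220² + 1700²) = 2090 Ω

2090 Ω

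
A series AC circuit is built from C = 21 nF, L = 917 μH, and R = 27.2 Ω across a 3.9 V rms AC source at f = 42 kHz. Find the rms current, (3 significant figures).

ω = 2πf = 263900 rad/s
X_L = ωL = 242 Ω
X_C = 1/(ωC) = 180 Ω
Net reactance X = X_L − X_C = 61.5 Ω
Z = 27.2 + j61.5 Ω
|Z| = √(27.2² + 61.5²) = 67.3 Ω
I = V/|Z| = 3.9/67.3 = 58.0 mA

58.0 mA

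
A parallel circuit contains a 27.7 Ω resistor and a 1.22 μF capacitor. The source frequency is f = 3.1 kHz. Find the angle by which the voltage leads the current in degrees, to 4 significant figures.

ω = 2πf = 19480 rad/s
X_C = 1/(ωC) = 42.08 Ω
Parallel: admittances add. Y = 1/R + jωC
Y = (0.03610 + j0.02376) S
|Y| = 0.04322 S → |Z| = 1/|Y| = 23.14 Ω, ∠Z = −∠Y = -33.35°

-33.35°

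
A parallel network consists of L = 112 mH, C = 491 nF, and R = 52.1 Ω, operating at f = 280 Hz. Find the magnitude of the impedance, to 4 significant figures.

50.89 Ω

ω = 2πf = 1759 rad/s
X_L = ωL = 197.0 Ω
X_C = 1/(ωC) = 1158 Ω
Parallel: admittances add. Y = 1/R + 1/(jωL) + jωC
Y = (0.01919 − j0.004211) S
|Y| = 0.01965 S → |Z| = 1/|Y| = 50.89 Ω, ∠Z = −∠Y = 12.38°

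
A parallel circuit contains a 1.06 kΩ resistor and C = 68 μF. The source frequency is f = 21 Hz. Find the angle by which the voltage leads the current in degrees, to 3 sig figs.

-84.0°

ω = 2πf = 131.9 rad/s
X_C = 1/(ωC) = 111 Ω
Parallel: admittances add. Y = 1/R + jωC
Y = (0.000943 + j0.00897) S
|Y| = 0.00902 S → |Z| = 1/|Y| = 111 Ω, ∠Z = −∠Y = -84.0°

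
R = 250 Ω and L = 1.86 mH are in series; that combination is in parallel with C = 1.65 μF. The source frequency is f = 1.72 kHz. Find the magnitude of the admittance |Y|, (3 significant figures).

ω = 2πf = 10810 rad/s
X_L = ωL = 20.1 Ω
X_C = 1/(ωC) = 56.1 Ω
Branch 1 (R+jX_L): Z₁ = 250 + j20.1 Ω, |Z₁| = 251 Ω
Branch 2 (−jX_C): Z₂ = −j56.1 Ω
Parallel: Z = Z₁Z₂/(Z₁+Z₂), |Z| = 55.7 Ω, ∠Z = -77.2°
|Y| = 1/|Z| = 18.0 mS

18.0 mS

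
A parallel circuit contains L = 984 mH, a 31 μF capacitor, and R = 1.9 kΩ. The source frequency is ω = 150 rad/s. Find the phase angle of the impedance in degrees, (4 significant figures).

76.09°

X_L = ωL = 147.6 Ω
X_C = 1/(ωC) = 215.1 Ω
Parallel: admittances add. Y = 1/R + 1/(jωL) + jωC
Y = (0.0005263 − j0.002125) S
|Y| = 0.002189 S → |Z| = 1/|Y| = 456.8 Ω, ∠Z = −∠Y = 76.09°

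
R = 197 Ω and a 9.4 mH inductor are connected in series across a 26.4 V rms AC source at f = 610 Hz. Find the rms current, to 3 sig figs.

132 mA

ω = 2πf = 3833 rad/s
X_L = ωL = 36.0 Ω
Z = 197 + j36.0 Ω
|Z| = √(197² + 36.0²) = 200 Ω
I = V/|Z| = 26.4/200 = 132 mA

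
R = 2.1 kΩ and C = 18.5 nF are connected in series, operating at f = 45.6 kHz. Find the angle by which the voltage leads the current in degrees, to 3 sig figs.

ω = 2πf = 286500 rad/s
X_C = 1/(ωC) = 189 Ω
Z = 2100 − j189 Ω
|Z| = √(2100² + 189²) = 2110 Ω
∠Z = arctan(-189/2100) = -5.13°

-5.13°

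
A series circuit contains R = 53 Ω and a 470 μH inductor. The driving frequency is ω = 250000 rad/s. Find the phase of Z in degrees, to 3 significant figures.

65.7°

X_L = ωL = 118 Ω
Z = 53.0 + j118 Ω
|Z| = √(53.0² + 118²) = 129 Ω
∠Z = arctan(118/53.0) = 65.7°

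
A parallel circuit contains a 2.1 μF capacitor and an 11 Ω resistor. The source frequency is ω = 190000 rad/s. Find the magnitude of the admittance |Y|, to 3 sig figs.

409 mS

X_C = 1/(ωC) = 2.51 Ω
Parallel: admittances add. Y = 1/R + jωC
Y = (0.0909 + j0.399) S
|Y| = 0.409 S → |Z| = 1/|Y| = 2.44 Ω, ∠Z = −∠Y = -77.2°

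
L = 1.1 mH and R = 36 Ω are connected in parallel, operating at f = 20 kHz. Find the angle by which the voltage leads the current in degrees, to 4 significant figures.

14.60°

ω = 2πf = 125700 rad/s
X_L = ωL = 138.2 Ω
Parallel: admittances add. Y = 1/R + 1/(jωL)
Y = (0.02778 − j0.007234) S
|Y| = 0.02870 S → |Z| = 1/|Y| = 34.84 Ω, ∠Z = −∠Y = 14.60°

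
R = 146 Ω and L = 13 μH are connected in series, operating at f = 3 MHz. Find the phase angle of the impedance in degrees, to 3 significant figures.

ω = 2πf = 1.885e+07 rad/s
X_L = ωL = 245 Ω
Z = 146 + j245 Ω
|Z| = √(146² + 245²) = 285 Ω
∠Z = arctan(245/146) = 59.2°

59.2°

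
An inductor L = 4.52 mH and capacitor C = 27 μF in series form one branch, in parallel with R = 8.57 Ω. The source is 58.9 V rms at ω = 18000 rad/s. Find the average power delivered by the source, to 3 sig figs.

405 W

X_L = ωL = 81.4 Ω
X_C = 1/(ωC) = 2.06 Ω
Branch 1: Z₁ = R = 8.57 Ω
Branch 2 (series LC): Z₂ = j(X_L − X_C) = j79.3 Ω
Parallel: Z = Z₁Z₂/(Z₁+Z₂), |Z| = 8.52 Ω, ∠Z = 6.17°
I = V/|Z| = 6.91 A
P = VI cos φ = 58.9 × 6.91 × cos(6.17°) = 405 W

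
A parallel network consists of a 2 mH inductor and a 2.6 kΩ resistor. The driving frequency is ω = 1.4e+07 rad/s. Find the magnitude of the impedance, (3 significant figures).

2590 Ω

X_L = ωL = 28000 Ω
Parallel: admittances add. Y = 1/R + 1/(jωL)
Y = (0.000385 − j3.57e-05) S
|Y| = 0.000386 S → |Z| = 1/|Y| = 2590 Ω, ∠Z = −∠Y = 5.31°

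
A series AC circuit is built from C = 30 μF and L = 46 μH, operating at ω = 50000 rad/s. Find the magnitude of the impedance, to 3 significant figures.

1.63 Ω

X_L = ωL = 2.30 Ω
X_C = 1/(ωC) = 0.667 Ω
Net reactance X = X_L − X_C = 1.63 Ω
Z = j1.63 Ω
|Z| = √(0² + 1.63²) = 1.63 Ω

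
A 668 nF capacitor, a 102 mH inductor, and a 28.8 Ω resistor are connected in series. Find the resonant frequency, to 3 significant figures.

ω₀ = 1/√(LC) = 1/√(0.102 × 6.68e-07) = 3831 rad/s
f₀ = ω₀/(2π) = 610 Hz

610 Hz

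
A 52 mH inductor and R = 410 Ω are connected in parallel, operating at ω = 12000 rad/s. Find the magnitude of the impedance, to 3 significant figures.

343 Ω

X_L = ωL = 624 Ω
Parallel: admittances add. Y = 1/R + 1/(jωL)
Y = (0.00244 − j0.00160) S
|Y| = 0.00292 S → |Z| = 1/|Y| = 343 Ω, ∠Z = −∠Y = 33.3°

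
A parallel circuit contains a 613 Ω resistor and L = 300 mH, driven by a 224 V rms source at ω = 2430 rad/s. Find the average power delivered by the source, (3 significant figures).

81.9 W

X_L = ωL = 729 Ω
Parallel: admittances add. Y = 1/R + 1/(jωL)
Y = (0.00163 − j0.00137) S
|Y| = 0.00213 S → |Z| = 1/|Y| = 469 Ω, ∠Z = −∠Y = 40.1°
I = V/|Z| = 477 mA
P = VI cos φ = 224 × 0.477 × cos(40.1°) = 81.9 W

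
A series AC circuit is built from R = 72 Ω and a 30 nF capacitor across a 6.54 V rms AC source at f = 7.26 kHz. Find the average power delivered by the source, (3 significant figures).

5.71 mW

ω = 2πf = 45620 rad/s
X_C = 1/(ωC) = 731 Ω
Z = 72.0 − j731 Ω
|Z| = √(72.0² + 731²) = 734 Ω
∠Z = arctan(-731/72.0) = -84.4°
I = V/|Z| = 8.91 mA
P = VI cos φ = 6.54 × 0.00891 × cos(-84.4°) = 5.71 mW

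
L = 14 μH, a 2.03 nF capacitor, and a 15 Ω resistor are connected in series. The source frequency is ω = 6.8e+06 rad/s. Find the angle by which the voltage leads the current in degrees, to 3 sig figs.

X_L = ωL = 95.2 Ω
X_C = 1/(ωC) = 72.4 Ω
Net reactance X = X_L − X_C = 22.8 Ω
Z = 15.0 + j22.8 Ω
|Z| = √(15.0² + 22.8²) = 27.3 Ω
∠Z = arctan(22.8/15.0) = 56.6°

56.6°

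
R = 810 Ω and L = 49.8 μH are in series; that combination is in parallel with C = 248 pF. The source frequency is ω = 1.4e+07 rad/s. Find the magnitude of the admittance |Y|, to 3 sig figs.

X_L = ωL = 697 Ω
X_C = 1/(ωC) = 288 Ω
Branch 1 (R+jX_L): Z₁ = 810 + j697 Ω, |Z₁| = 1070 Ω
Branch 2 (−jX_C): Z₂ = −j288 Ω
Parallel: Z = Z₁Z₂/(Z₁+Z₂), |Z| = 339 Ω, ∠Z = -76.1°
|Y| = 1/|Z| = 2.95 mS

2.95 mS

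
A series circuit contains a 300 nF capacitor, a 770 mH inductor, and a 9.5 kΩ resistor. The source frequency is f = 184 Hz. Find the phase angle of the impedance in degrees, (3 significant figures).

ω = 2πf = 1156 rad/s
X_L = ωL = 890 Ω
X_C = 1/(ωC) = 2880 Ω
Net reactance X = X_L − X_C = -1990 Ω
Z = 9500 − j1990 Ω
|Z| = √(9500² + 1990²) = 9710 Ω
∠Z = arctan(-1990/9500) = -11.8°

-11.8°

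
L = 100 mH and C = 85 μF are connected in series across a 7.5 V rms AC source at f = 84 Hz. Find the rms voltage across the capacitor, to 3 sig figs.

5.48 V

ω = 2πf = 527.8 rad/s
X_L = ωL = 52.8 Ω
X_C = 1/(ωC) = 22.3 Ω
Net reactance X = X_L − X_C = 30.5 Ω
Z = j30.5 Ω
|Z| = √(0² + 30.5²) = 30.5 Ω
I = V/|Z| = 246 mA
V_C = I·|Z_C| = 0.246 × 22.3 = 5.48 V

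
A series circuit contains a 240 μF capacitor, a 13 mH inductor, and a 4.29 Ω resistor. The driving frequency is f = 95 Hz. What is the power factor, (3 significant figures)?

ω = 2πf = 596.9 rad/s
X_L = ωL = 7.76 Ω
X_C = 1/(ωC) = 6.98 Ω
Net reactance X = X_L − X_C = 0.779 Ω
Z = 4.29 + j0.779 Ω
|Z| = √(4.29² + 0.779²) = 4.36 Ω
∠Z = arctan(0.779/4.29) = 10.3°
cos φ = cos(10.3°) = 0.984

0.984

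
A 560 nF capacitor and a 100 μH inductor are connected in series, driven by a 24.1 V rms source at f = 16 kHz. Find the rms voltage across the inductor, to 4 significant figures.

ω = 2πf = 100500 rad/s
X_L = ωL = 10.05 Ω
X_C = 1/(ωC) = 17.76 Ω
Net reactance X = X_L − X_C = -7.710 Ω
Z = − j7.710 Ω
|Z| = √(0² + 7.710²) = 7.710 Ω
I = V/|Z| = 3.126 A
V_L = I·|Z_L| = 3.126 × 10.05 = 31.43 V

31.43 V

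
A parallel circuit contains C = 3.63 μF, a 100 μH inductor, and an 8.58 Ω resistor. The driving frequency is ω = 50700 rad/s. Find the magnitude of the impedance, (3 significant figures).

8.53 Ω

X_L = ωL = 5.07 Ω
X_C = 1/(ωC) = 5.43 Ω
Parallel: admittances add. Y = 1/R + 1/(jωL) + jωC
Y = (0.117 − j0.0132) S
|Y| = 0.117 S → |Z| = 1/|Y| = 8.53 Ω, ∠Z = −∠Y = 6.46°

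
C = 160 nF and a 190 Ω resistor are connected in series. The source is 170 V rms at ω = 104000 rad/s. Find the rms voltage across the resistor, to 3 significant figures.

X_C = 1/(ωC) = 60.1 Ω
Z = 190 − j60.1 Ω
|Z| = √(190² + 60.1²) = 199 Ω
I = V/|Z| = 853 mA
V_R = I·|Z_R| = 0.853 × 190 = 162 V

162 V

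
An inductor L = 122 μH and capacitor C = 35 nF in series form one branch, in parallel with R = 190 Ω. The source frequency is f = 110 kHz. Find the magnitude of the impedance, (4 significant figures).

ω = 2πf = 691200 rad/s
X_L = ωL = 84.32 Ω
X_C = 1/(ωC) = 41.34 Ω
Branch 1: Z₁ = R = 190.0 Ω
Branch 2 (series LC): Z₂ = j(X_L − X_C) = j42.98 Ω
Parallel: Z = Z₁Z₂/(Z₁+Z₂), |Z| = 41.92 Ω, ∠Z = 77.25°

41.92 Ω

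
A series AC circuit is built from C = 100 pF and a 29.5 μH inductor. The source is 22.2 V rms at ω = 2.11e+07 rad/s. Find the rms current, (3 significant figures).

X_L = ωL = 622 Ω
X_C = 1/(ωC) = 474 Ω
Net reactance X = X_L − X_C = 149 Ω
Z = j149 Ω
|Z| = √(0² + 149²) = 149 Ω
I = V/|Z| = 22.2/149 = 149 mA

149 mA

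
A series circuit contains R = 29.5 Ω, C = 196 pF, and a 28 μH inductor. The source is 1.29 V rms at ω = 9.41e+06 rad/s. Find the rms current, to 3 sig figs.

4.60 mA

X_L = ωL = 263 Ω
X_C = 1/(ωC) = 542 Ω
Net reactance X = X_L − X_C = -279 Ω
Z = 29.5 − j279 Ω
|Z| = √(29.5² + 279²) = 280 Ω
I = V/|Z| = 1.29/280 = 4.60 mA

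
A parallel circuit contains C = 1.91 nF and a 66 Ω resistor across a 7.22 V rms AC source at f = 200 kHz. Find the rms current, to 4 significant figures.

110.8 mA

ω = 2πf = 1.257e+06 rad/s
X_C = 1/(ωC) = 416.6 Ω
Parallel: admittances add. Y = 1/R + jωC
Y = (0.01515 + j0.002400) S
|Y| = 0.01534 S → |Z| = 1/|Y| = 65.19 Ω, ∠Z = −∠Y = -9.002°
I = V/|Z| = 7.22/65.19 = 110.8 mA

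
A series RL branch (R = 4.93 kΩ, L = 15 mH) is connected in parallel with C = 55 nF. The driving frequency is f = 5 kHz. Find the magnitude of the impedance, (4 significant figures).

ω = 2πf = 31420 rad/s
X_L = ωL = 471.2 Ω
X_C = 1/(ωC) = 578.7 Ω
Branch 1 (R+jX_L): Z₁ = 4930 + j471.2 Ω, |Z₁| = 4952 Ω
Branch 2 (−jX_C): Z₂ = −j578.7 Ω
Parallel: Z = Z₁Z₂/(Z₁+Z₂), |Z| = 581.2 Ω, ∠Z = -83.29°

581.2 Ω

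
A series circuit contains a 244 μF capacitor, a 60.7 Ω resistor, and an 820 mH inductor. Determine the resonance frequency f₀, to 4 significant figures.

11.25 Hz

ω₀ = 1/√(LC) = 1/√(0.82 × 0.000244) = 70.70 rad/s
f₀ = ω₀/(2π) = 11.25 Hz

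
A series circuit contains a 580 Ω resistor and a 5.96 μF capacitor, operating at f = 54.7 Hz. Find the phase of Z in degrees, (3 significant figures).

-40.1°

ω = 2πf = 343.7 rad/s
X_C = 1/(ωC) = 488 Ω
Z = 580 − j488 Ω
|Z| = √(580² + 488²) = 758 Ω
∠Z = arctan(-488/580) = -40.1°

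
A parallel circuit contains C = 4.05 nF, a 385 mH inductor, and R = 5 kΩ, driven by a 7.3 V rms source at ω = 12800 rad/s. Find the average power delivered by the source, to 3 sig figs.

X_L = ωL = 4930 Ω
X_C = 1/(ωC) = 19300 Ω
Parallel: admittances add. Y = 1/R + 1/(jωL) + jωC
Y = (0.000200 − j0.000151) S
|Y| = 0.000251 S → |Z| = 1/|Y| = 3990 Ω, ∠Z = −∠Y = 37.1°
I = V/|Z| = 1.83 mA
P = VI cos φ = 7.3 × 0.00183 × cos(37.1°) = 10.7 mW

10.7 mW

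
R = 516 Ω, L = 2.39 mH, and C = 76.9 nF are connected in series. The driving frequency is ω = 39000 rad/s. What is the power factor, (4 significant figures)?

0.9066

X_L = ωL = 93.21 Ω
X_C = 1/(ωC) = 333.4 Ω
Net reactance X = X_L − X_C = -240.2 Ω
Z = 516.0 − j240.2 Ω
|Z| = √(516.0² + 240.2²) = 569.2 Ω
∠Z = arctan(-240.2/516.0) = -24.96°
cos φ = cos(-24.96°) = 0.9066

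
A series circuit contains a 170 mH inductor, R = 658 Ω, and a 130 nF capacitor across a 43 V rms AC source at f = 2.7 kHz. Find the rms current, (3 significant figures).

ω = 2πf = 16960 rad/s
X_L = ωL = 2880 Ω
X_C = 1/(ωC) = 453 Ω
Net reactance X = X_L − X_C = 2430 Ω
Z = 658 + j2430 Ω
|Z| = √(658² + 2430²) = 2520 Ω
I = V/|Z| = 43/2520 = 17.1 mA

17.1 mA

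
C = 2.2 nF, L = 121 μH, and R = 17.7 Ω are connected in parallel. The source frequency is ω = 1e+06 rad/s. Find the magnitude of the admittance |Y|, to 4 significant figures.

56.82 mS

X_L = ωL = 121.0 Ω
X_C = 1/(ωC) = 454.5 Ω
Parallel: admittances add. Y = 1/R + 1/(jωL) + jωC
Y = (0.05650 − j0.006064) S
|Y| = 0.05682 S → |Z| = 1/|Y| = 17.60 Ω, ∠Z = −∠Y = 6.127°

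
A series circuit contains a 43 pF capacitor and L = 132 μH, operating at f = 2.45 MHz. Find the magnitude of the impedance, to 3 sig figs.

521 Ω

ω = 2πf = 1.539e+07 rad/s
X_L = ωL = 2030 Ω
X_C = 1/(ωC) = 1510 Ω
Net reactance X = X_L − X_C = 521 Ω
Z = j521 Ω
|Z| = √(0² + 521²) = 521 Ω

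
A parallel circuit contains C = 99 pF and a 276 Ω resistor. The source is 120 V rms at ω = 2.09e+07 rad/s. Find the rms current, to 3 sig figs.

501 mA

X_C = 1/(ωC) = 483 Ω
Parallel: admittances add. Y = 1/R + jωC
Y = (0.00362 + j0.00207) S
|Y| = 0.00417 S → |Z| = 1/|Y| = 240 Ω, ∠Z = −∠Y = -29.7°
I = V/|Z| = 120/240 = 501 mA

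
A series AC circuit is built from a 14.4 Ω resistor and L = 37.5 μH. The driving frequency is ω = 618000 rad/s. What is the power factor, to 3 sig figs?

0.528

X_L = ωL = 23.2 Ω
Z = 14.4 + j23.2 Ω
|Z| = √(14.4² + 23.2²) = 27.3 Ω
∠Z = arctan(23.2/14.4) = 58.1°
cos φ = cos(58.1°) = 0.528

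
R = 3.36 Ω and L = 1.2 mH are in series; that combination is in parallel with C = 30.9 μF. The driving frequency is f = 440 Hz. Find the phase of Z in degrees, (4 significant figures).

22.81°

ω = 2πf = 2765 rad/s
X_L = ωL = 3.318 Ω
X_C = 1/(ωC) = 11.71 Ω
Branch 1 (R+jX_L): Z₁ = 3.360 + j3.318 Ω, |Z₁| = 4.722 Ω
Branch 2 (−jX_C): Z₂ = −j11.71 Ω
Parallel: Z = Z₁Z₂/(Z₁+Z₂), |Z| = 6.117 Ω, ∠Z = 22.81°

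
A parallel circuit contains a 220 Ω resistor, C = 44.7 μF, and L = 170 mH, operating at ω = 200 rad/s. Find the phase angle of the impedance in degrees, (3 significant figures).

X_L = ωL = 34.0 Ω
X_C = 1/(ωC) = 112 Ω
Parallel: admittances add. Y = 1/R + 1/(jωL) + jωC
Y = (0.00455 − j0.0205) S
|Y| = 0.0210 S → |Z| = 1/|Y| = 47.7 Ω, ∠Z = −∠Y = 77.5°

77.5°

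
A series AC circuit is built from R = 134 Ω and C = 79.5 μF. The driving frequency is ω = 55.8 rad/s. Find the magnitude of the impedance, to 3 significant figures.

262 Ω

X_C = 1/(ωC) = 225 Ω
Z = 134 − j225 Ω
|Z| = √(134² + 225²) = 262 Ω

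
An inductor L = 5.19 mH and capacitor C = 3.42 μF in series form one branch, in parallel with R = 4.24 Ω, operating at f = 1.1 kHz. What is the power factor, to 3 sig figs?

0.835

ω = 2πf = 6912 rad/s
X_L = ωL = 35.9 Ω
X_C = 1/(ωC) = 42.3 Ω
Branch 1: Z₁ = R = 4.24 Ω
Branch 2 (series LC): Z₂ = j(X_L − X_C) = −j6.44 Ω
Parallel: Z = Z₁Z₂/(Z₁+Z₂), |Z| = 3.54 Ω, ∠Z = -33.4°
cos φ = cos(-33.4°) = 0.835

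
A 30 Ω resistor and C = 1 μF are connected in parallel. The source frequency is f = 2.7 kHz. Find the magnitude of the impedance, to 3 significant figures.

26.7 Ω

ω = 2πf = 16960 rad/s
X_C = 1/(ωC) = 58.9 Ω
Parallel: admittances add. Y = 1/R + jωC
Y = (0.0333 + j0.0170) S
|Y| = 0.0374 S → |Z| = 1/|Y| = 26.7 Ω, ∠Z = −∠Y = -27.0°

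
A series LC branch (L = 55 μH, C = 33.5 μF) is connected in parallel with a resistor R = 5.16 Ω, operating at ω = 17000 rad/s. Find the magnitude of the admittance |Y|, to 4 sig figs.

1.233 S

X_L = ωL = 0.9350 Ω
X_C = 1/(ωC) = 1.756 Ω
Branch 1: Z₁ = R = 5.160 Ω
Branch 2 (series LC): Z₂ = j(X_L − X_C) = −j0.8209 Ω
Parallel: Z = Z₁Z₂/(Z₁+Z₂), |Z| = 0.8107 Ω, ∠Z = -80.96°
|Y| = 1/|Z| = 1.233 S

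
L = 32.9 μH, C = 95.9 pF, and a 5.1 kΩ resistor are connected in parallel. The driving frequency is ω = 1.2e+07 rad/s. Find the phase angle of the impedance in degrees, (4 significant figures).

81.93°

X_L = ωL = 394.8 Ω
X_C = 1/(ωC) = 869.0 Ω
Parallel: admittances add. Y = 1/R + 1/(jωL) + jωC
Y = (0.0001961 − j0.001382) S
|Y| = 0.001396 S → |Z| = 1/|Y| = 716.3 Ω, ∠Z = −∠Y = 81.93°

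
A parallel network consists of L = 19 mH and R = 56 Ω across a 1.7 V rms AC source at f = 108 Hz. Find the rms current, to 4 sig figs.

135.3 mA

ω = 2πf = 678.6 rad/s
X_L = ωL = 12.89 Ω
Parallel: admittances add. Y = 1/R + 1/(jωL)
Y = (0.01786 − j0.07756) S
|Y| = 0.07959 S → |Z| = 1/|Y| = 12.56 Ω, ∠Z = −∠Y = 77.03°
I = V/|Z| = 1.7/12.56 = 135.3 mA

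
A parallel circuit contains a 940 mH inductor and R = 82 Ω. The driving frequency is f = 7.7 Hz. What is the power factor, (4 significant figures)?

0.4850

ω = 2πf = 48.38 rad/s
X_L = ωL = 45.48 Ω
Parallel: admittances add. Y = 1/R + 1/(jωL)
Y = (0.01220 − j0.02199) S
|Y| = 0.02514 S → |Z| = 1/|Y| = 39.77 Ω, ∠Z = −∠Y = 60.99°
cos φ = cos(60.99°) = 0.4850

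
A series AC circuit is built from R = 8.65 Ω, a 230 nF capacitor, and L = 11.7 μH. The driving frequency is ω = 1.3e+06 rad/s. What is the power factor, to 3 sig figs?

0.589

X_L = ωL = 15.2 Ω
X_C = 1/(ωC) = 3.34 Ω
Net reactance X = X_L − X_C = 11.9 Ω
Z = 8.65 + j11.9 Ω
|Z| = √(8.65² + 11.9²) = 14.7 Ω
∠Z = arctan(11.9/8.65) = 53.9°
cos φ = cos(53.9°) = 0.589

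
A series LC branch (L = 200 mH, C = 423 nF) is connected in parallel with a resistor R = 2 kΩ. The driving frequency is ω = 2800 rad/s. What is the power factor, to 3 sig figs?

X_L = ωL = 560 Ω
X_C = 1/(ωC) = 844 Ω
Branch 1: Z₁ = R = 2000 Ω
Branch 2 (series LC): Z₂ = j(X_L − X_C) = −j284 Ω
Parallel: Z = Z₁Z₂/(Z₁+Z₂), |Z| = 281 Ω, ∠Z = -81.9°
cos φ = cos(-81.9°) = 0.141

0.141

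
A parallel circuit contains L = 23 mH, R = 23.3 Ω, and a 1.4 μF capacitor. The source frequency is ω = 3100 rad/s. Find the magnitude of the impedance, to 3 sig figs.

22.7 Ω

X_L = ωL = 71.3 Ω
X_C = 1/(ωC) = 230 Ω
Parallel: admittances add. Y = 1/R + 1/(jωL) + jωC
Y = (0.0429 − j0.00969) S
|Y| = 0.0440 S → |Z| = 1/|Y| = 22.7 Ω, ∠Z = −∠Y = 12.7°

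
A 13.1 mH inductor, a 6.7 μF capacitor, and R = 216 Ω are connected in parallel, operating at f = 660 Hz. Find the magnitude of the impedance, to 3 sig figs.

95.6 Ω

ω = 2πf = 4147 rad/s
X_L = ωL = 54.3 Ω
X_C = 1/(ωC) = 36.0 Ω
Parallel: admittances add. Y = 1/R + 1/(jωL) + jωC
Y = (0.00463 + j0.00938) S
|Y| = 0.0105 S → |Z| = 1/|Y| = 95.6 Ω, ∠Z = −∠Y = -63.7°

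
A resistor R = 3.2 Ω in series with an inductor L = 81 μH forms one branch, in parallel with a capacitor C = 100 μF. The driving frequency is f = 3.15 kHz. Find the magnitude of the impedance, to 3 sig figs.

ω = 2πf = 19790 rad/s
X_L = ωL = 1.60 Ω
X_C = 1/(ωC) = 0.505 Ω
Branch 1 (R+jX_L): Z₁ = 3.20 + j1.60 Ω, |Z₁| = 3.58 Ω
Branch 2 (−jX_C): Z₂ = −j0.505 Ω
Parallel: Z = Z₁Z₂/(Z₁+Z₂), |Z| = 0.535 Ω, ∠Z = -82.3°

0.535 Ω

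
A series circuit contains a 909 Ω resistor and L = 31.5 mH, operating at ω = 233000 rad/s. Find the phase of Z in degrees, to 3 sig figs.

X_L = ωL = 7340 Ω
Z = 909 + j7340 Ω
|Z| = √(909² + 7340²) = 7400 Ω
∠Z = arctan(7340/909) = 82.9°

82.9°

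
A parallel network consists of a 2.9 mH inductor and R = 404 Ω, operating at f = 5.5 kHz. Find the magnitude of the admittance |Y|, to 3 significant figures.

10.3 mS

ω = 2πf = 34560 rad/s
X_L = ωL = 100 Ω
Parallel: admittances add. Y = 1/R + 1/(jωL)
Y = (0.00248 − j0.00998) S
|Y| = 0.0103 S → |Z| = 1/|Y| = 97.3 Ω, ∠Z = −∠Y = 76.1°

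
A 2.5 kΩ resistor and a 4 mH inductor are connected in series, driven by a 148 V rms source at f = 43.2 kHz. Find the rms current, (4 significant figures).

54.30 mA

ω = 2πf = 271400 rad/s
X_L = ωL = 1086 Ω
Z = 2500 + j1086 Ω
|Z| = √(2500² + 1086²) = 2726 Ω
I = V/|Z| = 148/2726 = 54.30 mA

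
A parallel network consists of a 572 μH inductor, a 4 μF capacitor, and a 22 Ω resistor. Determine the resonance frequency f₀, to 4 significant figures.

3.327 kHz

ω₀ = 1/√(LC) = 1/√(0.000572 × 4e-06) = 20910 rad/s
f₀ = ω₀/(2π) = 3.327 kHz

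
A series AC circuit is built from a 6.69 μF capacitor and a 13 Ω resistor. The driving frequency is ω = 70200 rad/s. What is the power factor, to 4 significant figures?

X_C = 1/(ωC) = 2.129 Ω
Z = 13.00 − j2.129 Ω
|Z| = √(13.00² + 2.129²) = 13.17 Ω
∠Z = arctan(-2.129/13.00) = -9.302°
cos φ = cos(-9.302°) = 0.9869

0.9869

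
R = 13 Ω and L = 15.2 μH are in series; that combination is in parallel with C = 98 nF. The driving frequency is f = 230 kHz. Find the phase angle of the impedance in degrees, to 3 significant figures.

-79.5°

ω = 2πf = 1.445e+06 rad/s
X_L = ωL = 22.0 Ω
X_C = 1/(ωC) = 7.06 Ω
Branch 1 (R+jX_L): Z₁ = 13.0 + j22.0 Ω, |Z₁| = 25.5 Ω
Branch 2 (−jX_C): Z₂ = −j7.06 Ω
Parallel: Z = Z₁Z₂/(Z₁+Z₂), |Z| = 9.11 Ω, ∠Z = -79.5°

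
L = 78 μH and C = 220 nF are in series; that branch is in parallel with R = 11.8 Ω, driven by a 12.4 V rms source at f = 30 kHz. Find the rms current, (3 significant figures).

ω = 2πf = 188500 rad/s
X_L = ωL = 14.7 Ω
X_C = 1/(ωC) = 24.1 Ω
Branch 1: Z₁ = R = 11.8 Ω
Branch 2 (series LC): Z₂ = j(X_L − X_C) = −j9.41 Ω
Parallel: Z = Z₁Z₂/(Z₁+Z₂), |Z| = 7.36 Ω, ∠Z = -51.4°
I = V/|Z| = 12.4/7.36 = 1.69 A

1.69 A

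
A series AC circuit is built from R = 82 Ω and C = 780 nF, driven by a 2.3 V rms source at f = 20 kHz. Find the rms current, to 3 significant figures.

27.8 mA

ω = 2πf = 125700 rad/s
X_C = 1/(ωC) = 10.2 Ω
Z = 82.0 − j10.2 Ω
|Z| = √(82.0² + 10.2²) = 82.6 Ω
I = V/|Z| = 2.3/82.6 = 27.8 mA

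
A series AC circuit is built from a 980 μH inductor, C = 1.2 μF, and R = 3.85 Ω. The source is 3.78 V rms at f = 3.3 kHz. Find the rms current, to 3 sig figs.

187 mA

ω = 2πf = 20730 rad/s
X_L = ωL = 20.3 Ω
X_C = 1/(ωC) = 40.2 Ω
Net reactance X = X_L − X_C = -19.9 Ω
Z = 3.85 − j19.9 Ω
|Z| = √(3.85² + 19.9²) = 20.2 Ω
I = V/|Z| = 3.78/20.2 = 187 mA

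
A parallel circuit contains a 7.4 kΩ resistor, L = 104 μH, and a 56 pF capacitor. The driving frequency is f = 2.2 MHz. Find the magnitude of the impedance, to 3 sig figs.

6400 Ω

ω = 2πf = 1.382e+07 rad/s
X_L = ωL = 1440 Ω
X_C = 1/(ωC) = 1290 Ω
Parallel: admittances add. Y = 1/R + 1/(jωL) + jωC
Y = (0.000135 + j7.85e-05) S
|Y| = 0.000156 S → |Z| = 1/|Y| = 6400 Ω, ∠Z = −∠Y = -30.1°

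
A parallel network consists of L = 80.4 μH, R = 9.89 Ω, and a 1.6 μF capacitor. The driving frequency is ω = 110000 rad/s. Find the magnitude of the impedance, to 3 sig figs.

X_L = ωL = 8.84 Ω
X_C = 1/(ωC) = 5.68 Ω
Parallel: admittances add. Y = 1/R + 1/(jωL) + jωC
Y = (0.101 + j0.0629) S
|Y| = 0.119 S → |Z| = 1/|Y| = 8.40 Ω, ∠Z = −∠Y = -31.9°

8.40 Ω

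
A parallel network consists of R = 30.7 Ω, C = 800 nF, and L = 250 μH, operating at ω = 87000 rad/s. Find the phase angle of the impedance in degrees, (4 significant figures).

-35.95°

X_L = ωL = 21.75 Ω
X_C = 1/(ωC) = 14.37 Ω
Parallel: admittances add. Y = 1/R + 1/(jωL) + jωC
Y = (0.03257 + j0.02362) S
|Y| = 0.04024 S → |Z| = 1/|Y| = 24.85 Ω, ∠Z = −∠Y = -35.95°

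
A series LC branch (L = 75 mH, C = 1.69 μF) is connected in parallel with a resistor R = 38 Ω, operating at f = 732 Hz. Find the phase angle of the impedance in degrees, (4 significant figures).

ω = 2πf = 4599 rad/s
X_L = ωL = 344.9 Ω
X_C = 1/(ωC) = 128.7 Ω
Branch 1: Z₁ = R = 38.00 Ω
Branch 2 (series LC): Z₂ = j(X_L − X_C) = j216.3 Ω
Parallel: Z = Z₁Z₂/(Z₁+Z₂), |Z| = 37.43 Ω, ∠Z = 9.964°

9.964°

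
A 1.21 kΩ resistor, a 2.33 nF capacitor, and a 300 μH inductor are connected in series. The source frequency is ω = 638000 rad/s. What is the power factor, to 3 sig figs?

0.929

X_L = ωL = 191 Ω
X_C = 1/(ωC) = 673 Ω
Net reactance X = X_L − X_C = -481 Ω
Z = 1210 − j481 Ω
|Z| = √(1210² + 481²) = 1300 Ω
∠Z = arctan(-481/1210) = -21.7°
cos φ = cos(-21.7°) = 0.929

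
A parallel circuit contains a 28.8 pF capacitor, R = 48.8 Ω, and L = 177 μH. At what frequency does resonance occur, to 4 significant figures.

2.229 MHz

ω₀ = 1/√(LC) = 1/√(0.000177 × 2.88e-11) = 1.401e+07 rad/s
f₀ = ω₀/(2π) = 2.229 MHz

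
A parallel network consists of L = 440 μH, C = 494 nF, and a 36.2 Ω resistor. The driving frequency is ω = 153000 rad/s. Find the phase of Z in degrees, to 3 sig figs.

-65.5°

X_L = ωL = 67.3 Ω
X_C = 1/(ωC) = 13.2 Ω
Parallel: admittances add. Y = 1/R + 1/(jωL) + jωC
Y = (0.0276 + j0.0607) S
|Y| = 0.0667 S → |Z| = 1/|Y| = 15.0 Ω, ∠Z = −∠Y = -65.5°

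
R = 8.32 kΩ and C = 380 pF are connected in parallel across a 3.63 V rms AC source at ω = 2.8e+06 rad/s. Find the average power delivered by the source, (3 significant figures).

1.58 mW

X_C = 1/(ωC) = 940 Ω
Parallel: admittances add. Y = 1/R + jωC
Y = (0.000120 + j0.00106) S
|Y| = 0.00107 S → |Z| = 1/|Y| = 934 Ω, ∠Z = −∠Y = -83.6°
I = V/|Z| = 3.89 mA
P = VI cos φ = 3.63 × 0.00389 × cos(-83.6°) = 1.58 mW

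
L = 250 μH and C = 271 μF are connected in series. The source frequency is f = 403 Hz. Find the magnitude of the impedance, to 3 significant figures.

0.824 Ω

ω = 2πf = 2532 rad/s
X_L = ωL = 0.633 Ω
X_C = 1/(ωC) = 1.46 Ω
Net reactance X = X_L − X_C = -0.824 Ω
Z = − j0.824 Ω
|Z| = √(0² + 0.824²) = 0.824 Ω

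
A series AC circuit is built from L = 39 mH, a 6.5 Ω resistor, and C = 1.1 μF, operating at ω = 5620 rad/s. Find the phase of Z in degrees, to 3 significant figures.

X_L = ωL = 219 Ω
X_C = 1/(ωC) = 162 Ω
Net reactance X = X_L − X_C = 57.4 Ω
Z = 6.50 + j57.4 Ω
|Z| = √(6.50² + 57.4²) = 57.8 Ω
∠Z = arctan(57.4/6.50) = 83.5°

83.5°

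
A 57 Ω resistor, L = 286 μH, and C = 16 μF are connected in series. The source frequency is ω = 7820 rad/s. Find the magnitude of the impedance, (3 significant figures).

57.3 Ω

X_L = ωL = 2.24 Ω
X_C = 1/(ωC) = 7.99 Ω
Net reactance X = X_L − X_C = -5.76 Ω
Z = 57.0 − j5.76 Ω
|Z| = √(57.0² + 5.76²) = 57.3 Ω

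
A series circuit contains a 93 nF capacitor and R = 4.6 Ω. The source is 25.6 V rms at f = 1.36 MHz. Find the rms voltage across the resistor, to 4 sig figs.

24.69 V

ω = 2πf = 8.545e+06 rad/s
X_C = 1/(ωC) = 1.258 Ω
Z = 4.600 − j1.258 Ω
|Z| = √(4.600² + 1.258²) = 4.769 Ω
I = V/|Z| = 5.368 A
V_R = I·|Z_R| = 5.368 × 4.600 = 24.69 V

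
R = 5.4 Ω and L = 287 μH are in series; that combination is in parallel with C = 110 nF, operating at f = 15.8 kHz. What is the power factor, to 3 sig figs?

ω = 2πf = 99270 rad/s
X_L = ωL = 28.5 Ω
X_C = 1/(ωC) = 91.6 Ω
Branch 1 (R+jX_L): Z₁ = 5.40 + j28.5 Ω, |Z₁| = 29.0 Ω
Branch 2 (−jX_C): Z₂ = −j91.6 Ω
Parallel: Z = Z₁Z₂/(Z₁+Z₂), |Z| = 41.9 Ω, ∠Z = 74.4°
cos φ = cos(74.4°) = 0.269

0.269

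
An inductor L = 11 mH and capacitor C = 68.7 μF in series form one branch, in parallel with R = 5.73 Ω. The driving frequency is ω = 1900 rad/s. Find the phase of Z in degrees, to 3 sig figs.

23.4°

X_L = ωL = 20.9 Ω
X_C = 1/(ωC) = 7.66 Ω
Branch 1: Z₁ = R = 5.73 Ω
Branch 2 (series LC): Z₂ = j(X_L − X_C) = j13.2 Ω
Parallel: Z = Z₁Z₂/(Z₁+Z₂), |Z| = 5.26 Ω, ∠Z = 23.4°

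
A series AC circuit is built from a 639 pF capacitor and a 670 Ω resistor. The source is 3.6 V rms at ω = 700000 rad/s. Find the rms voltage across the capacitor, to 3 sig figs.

X_C = 1/(ωC) = 2240 Ω
Z = 670 − j2240 Ω
|Z| = √(670² + 2240²) = 2330 Ω
I = V/|Z| = 1.54 mA
V_C = I·|Z_C| = 0.00154 × 2240 = 3.45 V

3.45 V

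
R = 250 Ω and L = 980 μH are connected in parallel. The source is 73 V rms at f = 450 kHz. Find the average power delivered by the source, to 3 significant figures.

ω = 2πf = 2.827e+06 rad/s
X_L = ωL = 2770 Ω
Parallel: admittances add. Y = 1/R + 1/(jωL)
Y = (0.00400 − j0.000361) S
|Y| = 0.00402 S → |Z| = 1/|Y| = 249 Ω, ∠Z = −∠Y = 5.16°
I = V/|Z| = 293 mA
P = VI cos φ = 73 × 0.293 × cos(5.16°) = 21.3 W

21.3 W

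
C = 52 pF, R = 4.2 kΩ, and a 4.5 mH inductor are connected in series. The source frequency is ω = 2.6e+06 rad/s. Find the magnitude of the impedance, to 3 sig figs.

6010 Ω

X_L = ωL = 11700 Ω
X_C = 1/(ωC) = 7400 Ω
Net reactance X = X_L − X_C = 4300 Ω
Z = 4200 + j4300 Ω
|Z| = √(4200² + 4300²) = 6010 Ω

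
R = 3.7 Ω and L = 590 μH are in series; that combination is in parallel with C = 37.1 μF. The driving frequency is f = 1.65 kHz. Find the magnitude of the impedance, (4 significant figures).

ω = 2πf = 10370 rad/s
X_L = ωL = 6.117 Ω
X_C = 1/(ωC) = 2.600 Ω
Branch 1 (R+jX_L): Z₁ = 3.700 + j6.117 Ω, |Z₁| = 7.149 Ω
Branch 2 (−jX_C): Z₂ = −j2.600 Ω
Parallel: Z = Z₁Z₂/(Z₁+Z₂), |Z| = 3.641 Ω, ∠Z = -74.72°

3.641 Ω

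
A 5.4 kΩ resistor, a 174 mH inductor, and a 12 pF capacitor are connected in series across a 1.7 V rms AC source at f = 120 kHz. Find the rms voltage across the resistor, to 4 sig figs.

0.4297 V

ω = 2πf = 754000 rad/s
X_L = ωL = 131200 Ω
X_C = 1/(ωC) = 110500 Ω
Net reactance X = X_L − X_C = 20670 Ω
Z = 5400 + j20670 Ω
|Z| = √(5400² + 20670²) = 21360 Ω
I = V/|Z| = 79.58 μA
V_R = I·|Z_R| = 7.958e-05 × 5400 = 0.4297 V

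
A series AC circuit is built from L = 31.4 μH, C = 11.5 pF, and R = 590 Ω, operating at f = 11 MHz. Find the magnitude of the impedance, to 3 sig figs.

1090 Ω

ω = 2πf = 6.912e+07 rad/s
X_L = ωL = 2170 Ω
X_C = 1/(ωC) = 1260 Ω
Net reactance X = X_L − X_C = 912 Ω
Z = 590 + j912 Ω
|Z| = √(590² + 912²) = 1090 Ω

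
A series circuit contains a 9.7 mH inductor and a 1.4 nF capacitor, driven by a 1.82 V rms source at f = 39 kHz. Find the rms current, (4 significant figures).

3.383 mA

ω = 2πf = 245000 rad/s
X_L = ωL = 2377 Ω
X_C = 1/(ωC) = 2915 Ω
Net reactance X = X_L − X_C = -538.0 Ω
Z = − j538.0 Ω
|Z| = √(0² + 538.0²) = 538.0 Ω
I = V/|Z| = 1.82/538.0 = 3.383 mA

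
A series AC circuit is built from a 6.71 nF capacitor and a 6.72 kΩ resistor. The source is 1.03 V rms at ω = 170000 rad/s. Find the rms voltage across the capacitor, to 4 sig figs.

0.1332 V

X_C = 1/(ωC) = 876.7 Ω
Z = 6720 − j876.7 Ω
|Z| = √(6720² + 876.7²) = 6777 Ω
I = V/|Z| = 152.0 μA
V_C = I·|Z_C| = 0.0001520 × 876.7 = 0.1332 V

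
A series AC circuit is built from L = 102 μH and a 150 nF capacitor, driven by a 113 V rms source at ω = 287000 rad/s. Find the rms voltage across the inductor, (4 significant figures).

X_L = ωL = 29.27 Ω
X_C = 1/(ωC) = 23.23 Ω
Net reactance X = X_L − X_C = 6.045 Ω
Z = j6.045 Ω
|Z| = √(0² + 6.045²) = 6.045 Ω
I = V/|Z| = 18.69 A
V_L = I·|Z_L| = 18.69 × 29.27 = 547.2 V

547.2 V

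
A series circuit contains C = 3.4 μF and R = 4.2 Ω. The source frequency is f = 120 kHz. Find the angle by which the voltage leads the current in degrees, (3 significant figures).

-5.31°

ω = 2πf = 754000 rad/s
X_C = 1/(ωC) = 0.390 Ω
Z = 4.20 − j0.390 Ω
|Z| = √(4.20² + 0.390²) = 4.22 Ω
∠Z = arctan(-0.390/4.20) = -5.31°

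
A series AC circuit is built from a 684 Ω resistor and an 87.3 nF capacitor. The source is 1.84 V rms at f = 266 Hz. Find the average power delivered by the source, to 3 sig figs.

ω = 2πf = 1671 rad/s
X_C = 1/(ωC) = 6850 Ω
Z = 684 − j6850 Ω
|Z| = √(684² + 6850²) = 6890 Ω
∠Z = arctan(-6850/684) = -84.3°
I = V/|Z| = 267 μA
P = VI cos φ = 1.84 × 0.000267 × cos(-84.3°) = 48.8 μW

48.8 μW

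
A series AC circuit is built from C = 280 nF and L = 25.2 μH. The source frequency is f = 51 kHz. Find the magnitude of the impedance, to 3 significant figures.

3.07 Ω

ω = 2πf = 320400 rad/s
X_L = ωL = 8.08 Ω
X_C = 1/(ωC) = 11.1 Ω
Net reactance X = X_L − X_C = -3.07 Ω
Z = − j3.07 Ω
|Z| = √(0² + 3.07²) = 3.07 Ω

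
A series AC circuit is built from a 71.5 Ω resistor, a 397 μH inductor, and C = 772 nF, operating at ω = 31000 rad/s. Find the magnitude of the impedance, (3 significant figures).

X_L = ωL = 12.3 Ω
X_C = 1/(ωC) = 41.8 Ω
Net reactance X = X_L − X_C = -29.5 Ω
Z = 71.5 − j29.5 Ω
|Z| = √(71.5² + 29.5²) = 77.3 Ω

77.3 Ω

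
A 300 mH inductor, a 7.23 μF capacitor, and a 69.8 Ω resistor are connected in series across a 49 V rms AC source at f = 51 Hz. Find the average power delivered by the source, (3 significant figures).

ω = 2πf = 320.4 rad/s
X_L = ωL = 96.1 Ω
X_C = 1/(ωC) = 432 Ω
Net reactance X = X_L − X_C = -335 Ω
Z = 69.8 − j335 Ω
|Z| = √(69.8² + 335²) = 343 Ω
∠Z = arctan(-335/69.8) = -78.2°
I = V/|Z| = 143 mA
P = VI cos φ = 49 × 0.143 × cos(-78.2°) = 1.43 W

1.43 W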